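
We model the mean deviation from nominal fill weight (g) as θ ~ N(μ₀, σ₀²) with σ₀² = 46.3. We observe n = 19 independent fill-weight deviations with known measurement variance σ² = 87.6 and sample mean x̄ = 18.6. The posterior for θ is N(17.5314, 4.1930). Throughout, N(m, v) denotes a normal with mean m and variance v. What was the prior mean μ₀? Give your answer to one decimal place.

With known observation variance, the Normal–Normal posterior has precision τ_n = τ₀ + n/σ² and mean μ_n = (τ₀μ₀ + (n/σ²)x̄)/τ_n.
Here τ₀ = 1/46.3 = 0.021598 and τ_data = 19/87.6 = 0.216895, so τ_n = 0.238493.
Rearranging for μ₀: μ₀ = (μ_n·τ_n − τ_data·x̄)/τ₀ = (17.5314·0.238493 − 0.216895·18.6) / 0.021598 = 0.146869/0.021598 ≈ 6.8.

μ₀ = 6.8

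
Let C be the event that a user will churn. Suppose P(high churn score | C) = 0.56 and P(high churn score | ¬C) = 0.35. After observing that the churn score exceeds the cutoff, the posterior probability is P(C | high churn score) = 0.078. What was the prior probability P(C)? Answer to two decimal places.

P(C) = 0.05

In odds form, posterior odds = prior odds × likelihood ratio, so prior odds = posterior odds ÷ LR.
Posterior odds = 0.078/(1−0.078) = 0.0846. LR = 0.56/0.35 = 1.6000.
Prior odds = 0.0846/1.6000 = 0.0529, so P(C) = 0.0529/(1+0.0529) ≈ 0.05.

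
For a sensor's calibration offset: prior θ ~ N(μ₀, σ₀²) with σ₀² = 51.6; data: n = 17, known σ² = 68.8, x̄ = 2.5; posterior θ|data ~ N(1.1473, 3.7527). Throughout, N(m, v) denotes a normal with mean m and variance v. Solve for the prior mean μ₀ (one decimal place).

μ₀ = -16.1

The posterior mean is a precision-weighted average: μ_n = (τ₀μ₀ + τ_data·x̄)/(τ₀+τ_data), with τ₀=1/σ₀² and τ_data=n/σ².
Here τ₀ = 1/51.6 = 0.019380 and τ_data = 17/68.8 = 0.247093, so τ_n = 0.266473.
Rearranging for μ₀: μ₀ = (μ_n·τ_n − τ_data·x̄)/τ₀ = (1.1473·0.266473 − 0.247093·2.5) / 0.019380 = -0.312008/0.019380 ≈ -16.1.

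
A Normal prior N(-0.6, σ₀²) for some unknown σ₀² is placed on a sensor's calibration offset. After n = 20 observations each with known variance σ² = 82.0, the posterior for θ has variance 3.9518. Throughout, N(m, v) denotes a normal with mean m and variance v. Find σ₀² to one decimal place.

For the Normal–Normal model with known σ², precisions add: τ_n = τ₀ + n/σ².
So 1/σ₀² = 1/3.9518 − 20/82.0 = 0.253049 − 0.243902 = 0.009147.
Hence σ₀² = 1/0.009147 ≈ 109.3.

σ₀² = 109.3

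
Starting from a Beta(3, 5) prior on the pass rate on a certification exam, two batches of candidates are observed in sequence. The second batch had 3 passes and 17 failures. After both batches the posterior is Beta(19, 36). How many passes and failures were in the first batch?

13 passes and 14 failures

Because Beta–binomial updating is additive in the counts, the combined data contributed (α_post−α_prior, β_post−β_prior) successes and failures.
Total across both batches: 19−3=16 passes, 36−5=31 failures.
Subtract the second batch: 16−3=13 passes and 31−17=14 failures.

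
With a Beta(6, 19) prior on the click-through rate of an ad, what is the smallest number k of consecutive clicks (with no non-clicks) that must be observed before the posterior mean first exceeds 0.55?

k = 18

After k clicks and 0 non-clicks the posterior is Beta(6+k, 19), with mean (6+k)/(6+19+k).
Set (6+k)/(25+k) > 0.55 and solve: k > (0.55·25 − 6)/(1 − 0.55) = 17.222.
The smallest integer exceeding 17.222 is 18.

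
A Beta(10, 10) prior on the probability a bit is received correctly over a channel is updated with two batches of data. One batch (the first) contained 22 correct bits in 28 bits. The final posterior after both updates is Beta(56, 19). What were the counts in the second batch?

Sequential conjugate updates are equivalent to a single update on the pooled data, so total successes = posterior α − prior α and total failures = posterior β − prior β.
Total across both batches: 56−10=46 correct bits, 19−10=9 errors.
Subtract the first batch: 46−22=24 correct bits and 9−6=3 errors.

24 correct bits and 3 errors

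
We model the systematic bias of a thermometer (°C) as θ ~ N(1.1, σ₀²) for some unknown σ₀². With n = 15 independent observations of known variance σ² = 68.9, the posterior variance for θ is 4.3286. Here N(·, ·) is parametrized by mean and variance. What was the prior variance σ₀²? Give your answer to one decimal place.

σ₀² = 75.1

For the Normal–Normal model with known σ², precisions add: τ_n = τ₀ + n/σ².
So 1/σ₀² = 1/4.3286 − 15/68.9 = 0.231022 − 0.217707 = 0.013315.
Hence σ₀² = 1/0.013315 ≈ 75.1.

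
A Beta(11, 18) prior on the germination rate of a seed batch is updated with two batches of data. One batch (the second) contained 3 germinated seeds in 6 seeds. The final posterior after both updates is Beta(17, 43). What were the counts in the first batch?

Sequential conjugate updates are equivalent to a single update on the pooled data, so total successes = posterior α − prior α and total failures = posterior β − prior β.
Total across both batches: 17−11=6 germinated seeds, 43−18=25 non-germinating seeds.
Subtract the second batch: 6−3=3 germinated seeds and 25−3=22 non-germinating seeds.

3 germinated seeds and 22 non-germinating seeds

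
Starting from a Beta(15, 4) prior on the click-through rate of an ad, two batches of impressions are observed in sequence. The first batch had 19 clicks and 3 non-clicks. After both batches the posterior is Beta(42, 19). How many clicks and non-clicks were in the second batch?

Sequential conjugate updates are equivalent to a single update on the pooled data, so total successes = posterior α − prior α and total failures = posterior β − prior β.
Total across both batches: 42−15=27 clicks, 19−4=15 non-clicks.
Subtract the first batch: 27−19=8 clicks and 15−3=12 non-clicks.

8 clicks and 12 non-clicks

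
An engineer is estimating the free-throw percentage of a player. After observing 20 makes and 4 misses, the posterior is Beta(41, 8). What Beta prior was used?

Under Beta–binomial conjugacy the posterior parameters are (a+s, b+f).
Subtract the data counts: 41−20=21, 8−4=4.

Beta(21, 4)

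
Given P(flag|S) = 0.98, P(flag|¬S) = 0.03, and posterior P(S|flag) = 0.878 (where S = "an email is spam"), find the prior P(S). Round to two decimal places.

P(S) = 0.18

Bayes' rule in odds form gives O(S|E) = O(S)·[P(E|S)/P(E|¬S)], hence O(S) = O(S|E)/LR.
Posterior odds = 0.878/(1−0.878) = 7.1967. LR = 0.98/0.03 = 32.6667.
Prior odds = 7.1967/32.6667 = 0.2203, so P(S) = 0.2203/(1+0.2203) ≈ 0.18.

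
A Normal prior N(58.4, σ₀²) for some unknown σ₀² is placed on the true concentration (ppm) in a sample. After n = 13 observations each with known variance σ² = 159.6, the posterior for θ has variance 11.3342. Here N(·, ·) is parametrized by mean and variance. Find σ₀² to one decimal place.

For the Normal–Normal model with known σ², precisions add: τ_n = τ₀ + n/σ².
So 1/σ₀² = 1/11.3342 − 13/159.6 = 0.088229 − 0.081454 = 0.006775.
Hence σ₀² = 1/0.006775 ≈ 147.6.

σ₀² = 147.6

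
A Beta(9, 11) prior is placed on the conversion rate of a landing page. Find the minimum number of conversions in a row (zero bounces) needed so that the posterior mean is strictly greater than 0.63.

k = 10

After k conversions and 0 bounces the posterior is Beta(9+k, 11), with mean (9+k)/(9+11+k).
Set (9+k)/(20+k) > 0.63 and solve: k > (0.63·20 − 9)/(1 − 0.63) = 9.730.
The smallest integer exceeding 9.730 is 10, and checking k=10: (19)/(30) = 0.6333 > 0.63.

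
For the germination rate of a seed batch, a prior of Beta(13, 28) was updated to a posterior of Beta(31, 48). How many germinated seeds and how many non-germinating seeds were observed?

Under Beta–binomial conjugacy the posterior parameters are (α+s, β+f).
Match parameters: s=31−13=18, f=48−28=20.

18 germinated seeds and 20 non-germinating seeds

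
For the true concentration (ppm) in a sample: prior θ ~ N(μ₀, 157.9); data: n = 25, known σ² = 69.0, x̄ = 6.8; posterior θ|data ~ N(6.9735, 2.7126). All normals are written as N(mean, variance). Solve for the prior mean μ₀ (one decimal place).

The posterior mean is a precision-weighted average: μ_n = (τ₀μ₀ + τ_data·x̄)/(τ₀+τ_data), with τ₀=1/σ₀² and τ_data=n/σ².
Here τ₀ = 1/157.9 = 0.006333 and τ_data = 25/69.0 = 0.362319, so τ_n = 0.368652.
Rearranging for μ₀: μ₀ = (μ_n·τ_n − τ_data·x̄)/τ₀ = (6.9735·0.368652 − 0.362319·6.8) / 0.006333 = 0.107026/0.006333 ≈ 16.9.

μ₀ = 16.9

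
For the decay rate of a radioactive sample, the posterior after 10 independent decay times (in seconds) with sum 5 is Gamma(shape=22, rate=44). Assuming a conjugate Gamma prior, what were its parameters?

Gamma–exponential conjugacy: posterior shape = α + n, posterior rate = β + Σtᵢ.
So α = 22 − 10 = 12 and β = 44 − 5 = 39.

Gamma(shape=12, rate=39)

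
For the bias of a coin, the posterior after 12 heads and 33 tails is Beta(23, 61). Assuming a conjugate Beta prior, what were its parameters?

Beta is conjugate to the binomial likelihood: posterior = Beta(α+s, β+f).
So α = 23 − 12 = 11 and β = 61 − 33 = 28.

Beta(11, 28)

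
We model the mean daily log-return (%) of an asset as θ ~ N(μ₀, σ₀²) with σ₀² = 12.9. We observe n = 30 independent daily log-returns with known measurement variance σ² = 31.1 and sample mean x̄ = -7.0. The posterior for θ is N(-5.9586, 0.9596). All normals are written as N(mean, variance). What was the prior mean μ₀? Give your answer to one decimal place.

With known observation variance, the Normal–Normal posterior has precision τ_n = τ₀ + n/σ² and mean μ_n = (τ₀μ₀ + (n/σ²)x̄)/τ_n.
Here τ₀ = 1/12.9 = 0.077519 and τ_data = 30/31.1 = 0.964630, so τ_n = 1.042149.
Rearranging for μ₀: μ₀ = (μ_n·τ_n − τ_data·x̄)/τ₀ = (-5.9586·1.042149 − 0.964630·-7.0) / 0.077519 = 0.542661/0.077519 ≈ 7.0.

μ₀ = 7.0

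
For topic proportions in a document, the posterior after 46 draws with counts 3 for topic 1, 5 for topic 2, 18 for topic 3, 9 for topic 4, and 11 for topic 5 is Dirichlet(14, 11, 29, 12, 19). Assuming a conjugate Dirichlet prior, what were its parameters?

For a Dirichlet(α) prior with multinomial counts c, the posterior is Dirichlet(α + c) componentwise.
Subtract each count from the matching posterior parameter: 14−3=11, 11−5=6, 29−18=11, 12−9=3, 19−11=8.

Dirichlet(11, 6, 11, 3, 8)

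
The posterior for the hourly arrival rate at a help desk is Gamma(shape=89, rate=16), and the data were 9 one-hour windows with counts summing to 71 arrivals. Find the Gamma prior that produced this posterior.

Gamma–Poisson conjugacy: posterior shape = α + Σxᵢ, posterior rate = β + n.
So α = 89 − 71 = 18 and β = 16 − 9 = 7.

Gamma(shape=18, rate=7)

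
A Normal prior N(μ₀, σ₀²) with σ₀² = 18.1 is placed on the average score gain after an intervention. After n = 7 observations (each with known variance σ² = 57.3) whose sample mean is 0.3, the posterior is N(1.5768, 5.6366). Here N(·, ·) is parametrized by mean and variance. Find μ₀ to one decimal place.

With known observation variance, the Normal–Normal posterior has precision τ_n = τ₀ + n/σ² and mean μ_n = (τ₀μ₀ + (n/σ²)x̄)/τ_n.
Here τ₀ = 1/18.1 = 0.055249 and τ_data = 7/57.3 = 0.122164, so τ_n = 0.177413.
Rearranging for μ₀: μ₀ = (μ_n·τ_n − τ_data·x̄)/τ₀ = (1.5768·0.177413 − 0.122164·0.3) / 0.055249 = 0.243096/0.055249 ≈ 4.4.

μ₀ = 4.4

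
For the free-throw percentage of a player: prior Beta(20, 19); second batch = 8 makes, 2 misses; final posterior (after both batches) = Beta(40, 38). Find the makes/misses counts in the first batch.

12 makes and 17 misses

Because Beta–binomial updating is additive in the counts, the combined data contributed (α_post−α_prior, β_post−β_prior) successes and failures.
Total across both batches: 40−20=20 makes, 38−19=19 misses.
Subtract the second batch: 20−8=12 makes and 19−2=17 misses.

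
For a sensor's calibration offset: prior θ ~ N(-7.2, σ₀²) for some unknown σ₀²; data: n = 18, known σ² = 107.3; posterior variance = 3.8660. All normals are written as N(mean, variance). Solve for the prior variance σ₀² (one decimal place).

σ₀² = 11.0

Posterior precision equals prior precision plus data precision: 1/σ_n² = 1/σ₀² + n/σ².
So 1/σ₀² = 1/3.8660 − 18/107.3 = 0.258665 − 0.167754 = 0.090911.
Hence σ₀² = 1/0.090911 ≈ 11.0.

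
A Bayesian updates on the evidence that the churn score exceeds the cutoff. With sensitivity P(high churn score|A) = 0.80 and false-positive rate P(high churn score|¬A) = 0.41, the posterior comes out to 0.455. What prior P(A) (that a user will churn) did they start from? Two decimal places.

P(A) = 0.30

In odds form, posterior odds = prior odds × likelihood ratio, so prior odds = posterior odds ÷ LR.
Posterior odds = 0.455/(1−0.455) = 0.8349. LR = 0.80/0.41 = 1.9512.
Prior odds = 0.8349/1.9512 = 0.4279, so P(A) = 0.4279/(1+0.4279) ≈ 0.30.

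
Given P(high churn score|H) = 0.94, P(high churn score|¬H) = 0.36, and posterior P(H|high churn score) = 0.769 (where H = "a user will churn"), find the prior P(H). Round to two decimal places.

P(H) = 0.56

In odds form, posterior odds = prior odds × likelihood ratio, so prior odds = posterior odds ÷ LR.
Posterior odds = 0.769/(1−0.769) = 3.3290. LR = 0.94/0.36 = 2.6111.
Prior odds = 3.3290/2.6111 = 1.2749, so P(H) = 1.2749/(1+1.2749) ≈ 0.56.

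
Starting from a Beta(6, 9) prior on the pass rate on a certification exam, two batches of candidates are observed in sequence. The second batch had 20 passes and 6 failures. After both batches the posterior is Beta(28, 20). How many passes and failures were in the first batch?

Sequential conjugate updates are equivalent to a single update on the pooled data, so total successes = posterior α − prior α and total failures = posterior β − prior β.
Total across both batches: 28−6=22 passes, 20−9=11 failures.
Subtract the second batch: 22−20=2 passes and 11−6=5 failures.

2 passes and 5 failures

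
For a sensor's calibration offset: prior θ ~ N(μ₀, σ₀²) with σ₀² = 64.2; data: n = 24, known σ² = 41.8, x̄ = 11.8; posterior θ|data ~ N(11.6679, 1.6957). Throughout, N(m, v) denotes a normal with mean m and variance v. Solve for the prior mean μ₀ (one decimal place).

μ₀ = 6.8

With known observation variance, the Normal–Normal posterior has precision τ_n = τ₀ + n/σ² and mean μ_n = (τ₀μ₀ + (n/σ²)x̄)/τ_n.
Here τ₀ = 1/64.2 = 0.015576 and τ_data = 24/41.8 = 0.574163, so τ_n = 0.589739.
Rearranging for μ₀: μ₀ = (μ_n·τ_n − τ_data·x̄)/τ₀ = (11.6679·0.589739 − 0.574163·11.8) / 0.015576 = 0.105892/0.015576 ≈ 6.8.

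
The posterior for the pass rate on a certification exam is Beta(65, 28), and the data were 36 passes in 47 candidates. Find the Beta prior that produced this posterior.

Beta(29, 17)

A Beta(a, b) prior with s successes and f failures in binomial data gives a Beta(a+s, b+f) posterior.
So a = 65 − 36 = 29 and b = 28 − 11 = 17.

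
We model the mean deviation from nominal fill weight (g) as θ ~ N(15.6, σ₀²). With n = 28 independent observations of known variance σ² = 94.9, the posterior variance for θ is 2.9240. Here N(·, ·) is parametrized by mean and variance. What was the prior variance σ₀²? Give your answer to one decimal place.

For the Normal–Normal model with known σ², precisions add: τ_n = τ₀ + n/σ².
So 1/σ₀² = 1/2.9240 − 28/94.9 = 0.341997 − 0.295047 = 0.046950.
Hence σ₀² = 1/0.046950 ≈ 21.3.

σ₀² = 21.3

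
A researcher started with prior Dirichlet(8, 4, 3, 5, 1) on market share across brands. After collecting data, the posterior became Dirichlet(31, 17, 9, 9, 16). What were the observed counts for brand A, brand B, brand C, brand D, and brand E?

counts (23, 13, 6, 4, 15)

For a Dirichlet(α) prior with multinomial counts c, the posterior is Dirichlet(α + c) componentwise.
Counts are posterior − prior componentwise: 31−8=23, 17−4=13, 9−3=6, 9−5=4, 16−1=15.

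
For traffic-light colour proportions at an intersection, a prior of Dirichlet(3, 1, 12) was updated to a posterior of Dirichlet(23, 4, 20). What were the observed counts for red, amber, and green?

counts (20, 3, 8)

For a Dirichlet(α) prior with multinomial counts c, the posterior is Dirichlet(α + c) componentwise.
Counts are posterior − prior componentwise: 23−3=20, 4−1=3, 20−12=8.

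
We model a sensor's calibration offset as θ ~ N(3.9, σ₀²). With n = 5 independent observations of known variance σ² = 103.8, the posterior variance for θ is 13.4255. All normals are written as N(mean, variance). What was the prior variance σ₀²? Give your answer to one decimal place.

For the Normal–Normal model with known σ², precisions add: τ_n = τ₀ + n/σ².
So 1/σ₀² = 1/13.4255 − 5/103.8 = 0.074485 − 0.048170 = 0.026315.
Hence σ₀² = 1/0.026315 ≈ 38.0.

σ₀² = 38.0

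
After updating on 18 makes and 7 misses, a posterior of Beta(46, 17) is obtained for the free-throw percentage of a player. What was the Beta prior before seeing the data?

A Beta(a, b) prior with s successes and f failures in binomial data gives a Beta(a+s, b+f) posterior.
Subtract the data counts: 46−18=28, 17−7=10.

Beta(28, 10)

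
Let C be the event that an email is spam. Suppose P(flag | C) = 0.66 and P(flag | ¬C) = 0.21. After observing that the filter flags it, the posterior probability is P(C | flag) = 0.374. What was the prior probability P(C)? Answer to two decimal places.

P(C) = 0.16

Bayes' rule in odds form gives O(C|E) = O(C)·[P(E|C)/P(E|¬C)], hence O(C) = O(C|E)/LR.
Posterior odds = 0.374/(1−0.374) = 0.5974. LR = 0.66/0.21 = 3.1429.
Prior odds = 0.5974/3.1429 = 0.1901, so P(C) = 0.1901/(1+0.1901) ≈ 0.16.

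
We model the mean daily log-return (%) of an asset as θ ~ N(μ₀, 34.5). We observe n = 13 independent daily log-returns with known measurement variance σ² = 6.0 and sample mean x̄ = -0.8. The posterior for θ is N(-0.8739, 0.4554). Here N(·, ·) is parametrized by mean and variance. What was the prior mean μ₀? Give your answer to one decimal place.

The posterior mean is a precision-weighted average: μ_n = (τ₀μ₀ + τ_data·x̄)/(τ₀+τ_data), with τ₀=1/σ₀² and τ_data=n/σ².
Here τ₀ = 1/34.5 = 0.028986 and τ_data = 13/6.0 = 2.166667, so τ_n = 2.195653.
Rearranging for μ₀: μ₀ = (μ_n·τ_n − τ_data·x̄)/τ₀ = (-0.8739·2.195653 − 2.166667·-0.8) / 0.028986 = -0.185448/0.028986 ≈ -6.4.

μ₀ = -6.4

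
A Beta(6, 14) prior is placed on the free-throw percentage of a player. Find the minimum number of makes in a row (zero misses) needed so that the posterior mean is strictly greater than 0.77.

k = 41

After k makes and 0 misses the posterior is Beta(6+k, 14), with mean (6+k)/(6+14+k).
Set (6+k)/(20+k) > 0.77 and solve: k > (0.77·20 − 6)/(1 − 0.77) = 40.870.
The smallest integer exceeding 40.870 is 41.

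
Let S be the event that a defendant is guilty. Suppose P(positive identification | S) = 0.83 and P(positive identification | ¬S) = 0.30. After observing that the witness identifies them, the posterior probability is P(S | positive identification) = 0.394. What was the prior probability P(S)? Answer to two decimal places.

P(S) = 0.19

In odds form, posterior odds = prior odds × likelihood ratio, so prior odds = posterior odds ÷ LR.
Posterior odds = 0.394/(1−0.394) = 0.6502. LR = 0.83/0.30 = 2.7667.
Prior odds = 0.6502/2.7667 = 0.2350, so P(S) = 0.2350/(1+0.2350) ≈ 0.19.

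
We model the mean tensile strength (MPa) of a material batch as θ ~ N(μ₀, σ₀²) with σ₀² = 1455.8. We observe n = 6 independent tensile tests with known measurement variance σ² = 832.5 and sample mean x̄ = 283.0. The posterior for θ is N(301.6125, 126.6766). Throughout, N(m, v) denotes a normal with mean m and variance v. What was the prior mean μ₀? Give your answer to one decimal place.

With known observation variance, the Normal–Normal posterior has precision τ_n = τ₀ + n/σ² and mean μ_n = (τ₀μ₀ + (n/σ²)x̄)/τ_n.
Here τ₀ = 1/1455.8 = 0.000687 and τ_data = 6/832.5 = 0.007207, so τ_n = 0.007894.
Rearranging for μ₀: μ₀ = (μ_n·τ_n − τ_data·x̄)/τ₀ = (301.6125·0.007894 − 0.007207·283.0) / 0.000687 = 0.341348/0.000687 ≈ 496.9.

μ₀ = 496.9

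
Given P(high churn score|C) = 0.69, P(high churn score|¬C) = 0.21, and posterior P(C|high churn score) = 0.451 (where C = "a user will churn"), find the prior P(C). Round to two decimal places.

P(C) = 0.20

Bayes' rule in odds form gives O(C|E) = O(C)·[P(E|C)/P(E|¬C)], hence O(C) = O(C|E)/LR.
Posterior odds = 0.451/(1−0.451) = 0.8215. LR = 0.69/0.21 = 3.2857.
Prior odds = 0.8215/3.2857 = 0.2500, so P(C) = 0.2500/(1+0.2500) ≈ 0.20.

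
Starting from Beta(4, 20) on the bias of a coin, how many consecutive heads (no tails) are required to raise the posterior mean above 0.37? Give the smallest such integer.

k = 8

After k heads and 0 tails the posterior is Beta(4+k, 20), with mean (4+k)/(4+20+k).
Set (4+k)/(24+k) > 0.37 and solve: k > (0.37·24 − 4)/(1 − 0.37) = 7.746.
The smallest integer exceeding 7.746 is 8, and checking k=8: (12)/(32) = 0.3750 > 0.37.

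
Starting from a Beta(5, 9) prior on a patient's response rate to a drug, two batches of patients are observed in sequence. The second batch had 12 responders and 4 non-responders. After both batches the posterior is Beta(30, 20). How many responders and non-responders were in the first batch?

13 responders and 7 non-responders

Sequential conjugate updates are equivalent to a single update on the pooled data, so total successes = posterior α − prior α and total failures = posterior β − prior β.
Total across both batches: 30−5=25 responders, 20−9=11 non-responders.
Subtract the second batch: 25−12=13 responders and 11−4=7 non-responders.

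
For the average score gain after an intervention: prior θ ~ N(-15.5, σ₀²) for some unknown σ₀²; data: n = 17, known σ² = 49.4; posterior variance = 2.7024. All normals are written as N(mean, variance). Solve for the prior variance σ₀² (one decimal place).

σ₀² = 38.6

Posterior precision equals prior precision plus data precision: 1/σ_n² = 1/σ₀² + n/σ².
So 1/σ₀² = 1/2.7024 − 17/49.4 = 0.370041 − 0.344130 = 0.025911.
Hence σ₀² = 1/0.025911 ≈ 38.6.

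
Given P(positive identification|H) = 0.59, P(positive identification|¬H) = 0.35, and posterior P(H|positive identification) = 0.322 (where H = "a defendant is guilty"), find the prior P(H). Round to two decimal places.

P(H) = 0.22

Bayes' rule in odds form gives O(H|E) = O(H)·[P(E|H)/P(E|¬H)], hence O(H) = O(H|E)/LR.
Posterior odds = 0.322/(1−0.322) = 0.4749. LR = 0.59/0.35 = 1.6857.
Prior odds = 0.4749/1.6857 = 0.2817, so P(H) = 0.2817/(1+0.2817) ≈ 0.22.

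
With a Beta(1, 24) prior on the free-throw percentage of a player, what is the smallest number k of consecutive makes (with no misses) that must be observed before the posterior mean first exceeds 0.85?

After k makes and 0 misses the posterior is Beta(1+k, 24), with mean (1+k)/(1+24+k).
Set (1+k)/(25+k) > 0.85 and solve: k > (0.85·25 − 1)/(1 − 0.85) = 135.000.
The smallest integer exceeding 135.000 is 136, and checking k=136: (137)/(161) = 0.8509 > 0.85.

k = 136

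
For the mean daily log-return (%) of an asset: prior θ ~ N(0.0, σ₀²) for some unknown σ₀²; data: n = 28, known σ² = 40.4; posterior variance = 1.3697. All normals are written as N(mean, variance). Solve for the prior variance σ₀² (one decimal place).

Posterior precision equals prior precision plus data precision: 1/σ_n² = 1/σ₀² + n/σ².
So 1/σ₀² = 1/1.3697 − 28/40.4 = 0.730087 − 0.693069 = 0.037018.
Hence σ₀² = 1/0.037018 ≈ 27.0.

σ₀² = 27.0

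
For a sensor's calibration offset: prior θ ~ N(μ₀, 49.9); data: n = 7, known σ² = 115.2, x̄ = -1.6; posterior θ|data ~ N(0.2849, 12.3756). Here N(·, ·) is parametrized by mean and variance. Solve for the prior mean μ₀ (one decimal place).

With known observation variance, the Normal–Normal posterior has precision τ_n = τ₀ + n/σ² and mean μ_n = (τ₀μ₀ + (n/σ²)x̄)/τ_n.
Here τ₀ = 1/49.9 = 0.020040 and τ_data = 7/115.2 = 0.060764, so τ_n = 0.080804.
Rearranging for μ₀: μ₀ = (μ_n·τ_n − τ_data·x̄)/τ₀ = (0.2849·0.080804 − 0.060764·-1.6) / 0.020040 = 0.120243/0.020040 ≈ 6.0.

μ₀ = 6.0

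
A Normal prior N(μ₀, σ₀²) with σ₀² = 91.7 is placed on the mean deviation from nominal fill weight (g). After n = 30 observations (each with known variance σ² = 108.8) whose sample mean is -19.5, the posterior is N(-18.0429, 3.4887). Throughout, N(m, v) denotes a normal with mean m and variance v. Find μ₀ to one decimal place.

The posterior mean is a precision-weighted average: μ_n = (τ₀μ₀ + τ_data·x̄)/(τ₀+τ_data), with τ₀=1/σ₀² and τ_data=n/σ².
Here τ₀ = 1/91.7 = 0.010905 and τ_data = 30/108.8 = 0.275735, so τ_n = 0.286640.
Rearranging for μ₀: μ₀ = (μ_n·τ_n − τ_data·x̄)/τ₀ = (-18.0429·0.286640 − 0.275735·-19.5) / 0.010905 = 0.205016/0.010905 ≈ 18.8.

μ₀ = 18.8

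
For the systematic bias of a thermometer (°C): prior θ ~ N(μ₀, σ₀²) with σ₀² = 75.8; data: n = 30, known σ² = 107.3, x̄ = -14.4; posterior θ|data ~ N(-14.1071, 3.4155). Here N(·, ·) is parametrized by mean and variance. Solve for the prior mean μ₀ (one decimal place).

μ₀ = -7.9

The posterior mean is a precision-weighted average: μ_n = (τ₀μ₀ + τ_data·x̄)/(τ₀+τ_data), with τ₀=1/σ₀² and τ_data=n/σ².
Here τ₀ = 1/75.8 = 0.013193 and τ_data = 30/107.3 = 0.279590, so τ_n = 0.292783.
Rearranging for μ₀: μ₀ = (μ_n·τ_n − τ_data·x̄)/τ₀ = (-14.1071·0.292783 − 0.279590·-14.4) / 0.013193 = -0.104223/0.013193 ≈ -7.9.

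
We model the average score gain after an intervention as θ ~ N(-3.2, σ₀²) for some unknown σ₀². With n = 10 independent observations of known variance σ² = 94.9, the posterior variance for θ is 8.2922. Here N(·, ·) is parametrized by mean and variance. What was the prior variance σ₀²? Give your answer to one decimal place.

Posterior precision equals prior precision plus data precision: 1/σ_n² = 1/σ₀² + n/σ².
So 1/σ₀² = 1/8.2922 − 10/94.9 = 0.120595 − 0.105374 = 0.015221.
Hence σ₀² = 1/0.015221 ≈ 65.7.

σ₀² = 65.7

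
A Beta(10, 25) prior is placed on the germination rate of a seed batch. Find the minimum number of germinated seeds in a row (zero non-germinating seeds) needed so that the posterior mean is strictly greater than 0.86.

k = 144

After k germinated seeds and 0 non-germinating seeds the posterior is Beta(10+k, 25), with mean (10+k)/(10+25+k).
Set (10+k)/(35+k) > 0.86 and solve: k > (0.86·35 − 10)/(1 − 0.86) = 143.571.
The smallest integer exceeding 143.571 is 144, and checking k=144: (154)/(179) = 0.8603 > 0.86.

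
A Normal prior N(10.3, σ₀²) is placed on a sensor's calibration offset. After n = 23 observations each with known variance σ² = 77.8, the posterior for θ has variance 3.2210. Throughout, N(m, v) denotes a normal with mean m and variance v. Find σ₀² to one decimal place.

For the Normal–Normal model with known σ², precisions add: τ_n = τ₀ + n/σ².
So 1/σ₀² = 1/3.2210 − 23/77.8 = 0.310463 − 0.295630 = 0.014833.
Hence σ₀² = 1/0.014833 ≈ 67.4.

σ₀² = 67.4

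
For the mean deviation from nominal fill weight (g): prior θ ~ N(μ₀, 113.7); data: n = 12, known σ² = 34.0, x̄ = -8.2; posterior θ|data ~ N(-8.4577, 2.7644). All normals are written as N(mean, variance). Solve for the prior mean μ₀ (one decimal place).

μ₀ = -18.8

The posterior mean is a precision-weighted average: μ_n = (τ₀μ₀ + τ_data·x̄)/(τ₀+τ_data), with τ₀=1/σ₀² and τ_data=n/σ².
Here τ₀ = 1/113.7 = 0.008795 and τ_data = 12/34.0 = 0.352941, so τ_n = 0.361736.
Rearranging for μ₀: μ₀ = (μ_n·τ_n − τ_data·x̄)/τ₀ = (-8.4577·0.361736 − 0.352941·-8.2) / 0.008795 = -0.165338/0.008795 ≈ -18.8.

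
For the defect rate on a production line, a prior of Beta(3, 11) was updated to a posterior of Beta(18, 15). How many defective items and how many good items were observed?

Under Beta–binomial conjugacy the posterior parameters are (α+s, β+f).
So s = 18 − 3 = 15 and f = 15 − 11 = 4.

15 defective items and 4 good items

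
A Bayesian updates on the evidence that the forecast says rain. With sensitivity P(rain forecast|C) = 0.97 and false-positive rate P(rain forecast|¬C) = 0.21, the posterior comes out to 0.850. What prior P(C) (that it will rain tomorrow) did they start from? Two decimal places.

P(C) = 0.55

In odds form, posterior odds = prior odds × likelihood ratio, so prior odds = posterior odds ÷ LR.
Posterior odds = 0.850/(1−0.850) = 5.6667. LR = 0.97/0.21 = 4.6190.
Prior odds = 5.6667/4.6190 = 1.2268, so P(C) = 1.2268/(1+1.2268) ≈ 0.55.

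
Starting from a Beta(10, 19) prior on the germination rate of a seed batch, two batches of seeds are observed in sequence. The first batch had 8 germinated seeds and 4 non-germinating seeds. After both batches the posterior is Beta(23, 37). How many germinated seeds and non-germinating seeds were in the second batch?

Because Beta–binomial updating is additive in the counts, the combined data contributed (α_post−α_prior, β_post−β_prior) successes and failures.
Total across both batches: 23−10=13 germinated seeds, 37−19=18 non-germinating seeds.
Subtract the first batch: 13−8=5 germinated seeds and 18−4=14 non-germinating seeds.

5 germinated seeds and 14 non-germinating seeds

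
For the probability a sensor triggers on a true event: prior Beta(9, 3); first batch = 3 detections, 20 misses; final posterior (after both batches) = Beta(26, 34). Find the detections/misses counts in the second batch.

Sequential conjugate updates are equivalent to a single update on the pooled data, so total successes = posterior α − prior α and total failures = posterior β − prior β.
Total across both batches: 26−9=17 detections, 34−3=31 misses.
Subtract the first batch: 17−3=14 detections and 31−20=11 misses.

14 detections and 11 misses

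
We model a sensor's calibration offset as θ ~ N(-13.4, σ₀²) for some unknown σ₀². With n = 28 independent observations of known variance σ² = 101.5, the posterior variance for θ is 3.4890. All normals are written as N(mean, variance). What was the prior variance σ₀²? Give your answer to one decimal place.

σ₀² = 93.0

Posterior precision equals prior precision plus data precision: 1/σ_n² = 1/σ₀² + n/σ².
So 1/σ₀² = 1/3.4890 − 28/101.5 = 0.286615 − 0.275862 = 0.010753.
Hence σ₀² = 1/0.010753 ≈ 93.0.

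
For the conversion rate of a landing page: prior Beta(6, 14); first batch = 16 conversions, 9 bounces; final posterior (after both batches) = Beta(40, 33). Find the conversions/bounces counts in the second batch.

Because Beta–binomial updating is additive in the counts, the combined data contributed (α_post−α_prior, β_post−β_prior) successes and failures.
Total across both batches: 40−6=34 conversions, 33−14=19 bounces.
Subtract the first batch: 34−16=18 conversions and 19−9=10 bounces.

18 conversions and 10 bounces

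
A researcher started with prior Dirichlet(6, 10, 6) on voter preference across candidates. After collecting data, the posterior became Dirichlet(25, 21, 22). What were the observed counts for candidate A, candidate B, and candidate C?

counts (19, 11, 16)

For a Dirichlet(α) prior with multinomial counts c, the posterior is Dirichlet(α + c) componentwise.
Counts are posterior − prior componentwise: 25−6=19, 21−10=11, 22−6=16.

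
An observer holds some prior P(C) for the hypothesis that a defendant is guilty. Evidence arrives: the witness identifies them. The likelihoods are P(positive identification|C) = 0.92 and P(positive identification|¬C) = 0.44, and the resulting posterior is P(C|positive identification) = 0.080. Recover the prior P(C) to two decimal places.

P(C) = 0.04

In odds form, posterior odds = prior odds × likelihood ratio, so prior odds = posterior odds ÷ LR.
Posterior odds = 0.080/(1−0.080) = 0.0870. LR = 0.92/0.44 = 2.0909.
Prior odds = 0.0870/2.0909 = 0.0416, so P(C) = 0.0416/(1+0.0416) ≈ 0.04.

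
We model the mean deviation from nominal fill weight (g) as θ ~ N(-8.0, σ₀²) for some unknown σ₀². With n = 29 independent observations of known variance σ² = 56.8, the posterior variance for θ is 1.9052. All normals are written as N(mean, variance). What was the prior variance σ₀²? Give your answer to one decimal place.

σ₀² = 69.9

For the Normal–Normal model with known σ², precisions add: τ_n = τ₀ + n/σ².
So 1/σ₀² = 1/1.9052 − 29/56.8 = 0.524879 − 0.510563 = 0.014316.
Hence σ₀² = 1/0.014316 ≈ 69.9.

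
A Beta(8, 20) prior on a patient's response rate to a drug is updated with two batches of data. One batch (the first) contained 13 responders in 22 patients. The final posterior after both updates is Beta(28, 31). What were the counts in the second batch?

7 responders and 2 non-responders

Sequential conjugate updates are equivalent to a single update on the pooled data, so total successes = posterior α − prior α and total failures = posterior β − prior β.
Total across both batches: 28−8=20 responders, 31−20=11 non-responders.
Subtract the first batch: 20−13=7 responders and 11−9=2 non-responders.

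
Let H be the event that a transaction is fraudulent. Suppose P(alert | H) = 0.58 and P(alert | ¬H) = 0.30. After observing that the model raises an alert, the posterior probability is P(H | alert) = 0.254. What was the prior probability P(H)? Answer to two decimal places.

P(H) = 0.15

In odds form, posterior odds = prior odds × likelihood ratio, so prior odds = posterior odds ÷ LR.
Posterior odds = 0.254/(1−0.254) = 0.3405. LR = 0.58/0.30 = 1.9333.
Prior odds = 0.3405/1.9333 = 0.1761, so P(H) = 0.1761/(1+0.1761) ≈ 0.15.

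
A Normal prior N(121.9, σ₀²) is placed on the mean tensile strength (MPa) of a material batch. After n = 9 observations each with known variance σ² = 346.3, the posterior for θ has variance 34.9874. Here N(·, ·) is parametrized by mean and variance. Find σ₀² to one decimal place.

σ₀² = 385.7

For the Normal–Normal model with known σ², precisions add: τ_n = τ₀ + n/σ².
So 1/σ₀² = 1/34.9874 − 9/346.3 = 0.028582 − 0.025989 = 0.002593.
Hence σ₀² = 1/0.002593 ≈ 385.7.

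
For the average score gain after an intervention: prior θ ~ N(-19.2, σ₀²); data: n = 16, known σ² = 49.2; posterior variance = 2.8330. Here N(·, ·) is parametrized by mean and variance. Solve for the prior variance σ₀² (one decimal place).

Posterior precision equals prior precision plus data precision: 1/σ_n² = 1/σ₀² + n/σ².
So 1/σ₀² = 1/2.8330 − 16/49.2 = 0.352983 − 0.325203 = 0.027780.
Hence σ₀² = 1/0.027780 ≈ 36.0.

σ₀² = 36.0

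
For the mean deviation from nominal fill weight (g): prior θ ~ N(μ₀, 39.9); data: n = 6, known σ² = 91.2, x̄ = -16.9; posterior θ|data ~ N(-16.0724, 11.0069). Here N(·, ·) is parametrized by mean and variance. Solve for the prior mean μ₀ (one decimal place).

The posterior mean is a precision-weighted average: μ_n = (τ₀μ₀ + τ_data·x̄)/(τ₀+τ_data), with τ₀=1/σ₀² and τ_data=n/σ².
Here τ₀ = 1/39.9 = 0.025063 and τ_data = 6/91.2 = 0.065789, so τ_n = 0.090852.
Rearranging for μ₀: μ₀ = (μ_n·τ_n − τ_data·x̄)/τ₀ = (-16.0724·0.090852 − 0.065789·-16.9) / 0.025063 = -0.348376/0.025063 ≈ -13.9.

μ₀ = -13.9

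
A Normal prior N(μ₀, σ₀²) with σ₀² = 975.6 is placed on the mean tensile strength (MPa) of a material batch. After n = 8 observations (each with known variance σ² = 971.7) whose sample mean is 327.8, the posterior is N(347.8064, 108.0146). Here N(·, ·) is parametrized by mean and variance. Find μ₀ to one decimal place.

μ₀ = 508.5

The posterior mean is a precision-weighted average: μ_n = (τ₀μ₀ + τ_data·x̄)/(τ₀+τ_data), with τ₀=1/σ₀² and τ_data=n/σ².
Here τ₀ = 1/975.6 = 0.001025 and τ_data = 8/971.7 = 0.008233, so τ_n = 0.009258.
Rearranging for μ₀: μ₀ = (μ_n·τ_n − τ_data·x̄)/τ₀ = (347.8064·0.009258 − 0.008233·327.8) / 0.001025 = 0.521214/0.001025 ≈ 508.5.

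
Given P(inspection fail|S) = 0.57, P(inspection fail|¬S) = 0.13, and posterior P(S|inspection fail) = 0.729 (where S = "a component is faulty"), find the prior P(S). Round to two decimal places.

P(S) = 0.38

In odds form, posterior odds = prior odds × likelihood ratio, so prior odds = posterior odds ÷ LR.
Posterior odds = 0.729/(1−0.729) = 2.6900. LR = 0.57/0.13 = 4.3846.
Prior odds = 2.6900/4.3846 = 0.6135, so P(S) = 0.6135/(1+0.6135) ≈ 0.38.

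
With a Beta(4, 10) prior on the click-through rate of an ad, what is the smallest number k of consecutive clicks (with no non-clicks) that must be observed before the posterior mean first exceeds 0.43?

After k clicks and 0 non-clicks the posterior is Beta(4+k, 10), with mean (4+k)/(4+10+k).
Set (4+k)/(14+k) > 0.43 and solve: k > (0.43·14 − 4)/(1 − 0.43) = 3.544.
The smallest integer exceeding 3.544 is 4.

k = 4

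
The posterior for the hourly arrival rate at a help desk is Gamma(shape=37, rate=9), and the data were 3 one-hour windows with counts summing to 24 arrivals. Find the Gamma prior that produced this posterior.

Gamma–Poisson conjugacy: posterior shape = α + Σxᵢ, posterior rate = β + n.
So α = 37 − 24 = 13 and β = 9 − 3 = 6.

Gamma(shape=13, rate=6)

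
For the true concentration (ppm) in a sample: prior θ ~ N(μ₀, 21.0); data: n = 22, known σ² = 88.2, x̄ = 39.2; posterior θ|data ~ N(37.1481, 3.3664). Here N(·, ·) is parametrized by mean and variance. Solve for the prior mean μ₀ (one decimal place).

The posterior mean is a precision-weighted average: μ_n = (τ₀μ₀ + τ_data·x̄)/(τ₀+τ_data), with τ₀=1/σ₀² and τ_data=n/σ².
Here τ₀ = 1/21.0 = 0.047619 and τ_data = 22/88.2 = 0.249433, so τ_n = 0.297052.
Rearranging for μ₀: μ₀ = (μ_n·τ_n − τ_data·x̄)/τ₀ = (37.1481·0.297052 − 0.249433·39.2) / 0.047619 = 1.257144/0.047619 ≈ 26.4.

μ₀ = 26.4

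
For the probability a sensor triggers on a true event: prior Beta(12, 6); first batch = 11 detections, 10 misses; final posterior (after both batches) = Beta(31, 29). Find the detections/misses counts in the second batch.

8 detections and 13 misses

Sequential conjugate updates are equivalent to a single update on the pooled data, so total successes = posterior α − prior α and total failures = posterior β − prior β.
Total across both batches: 31−12=19 detections, 29−6=23 misses.
Subtract the first batch: 19−11=8 detections and 23−10=13 misses.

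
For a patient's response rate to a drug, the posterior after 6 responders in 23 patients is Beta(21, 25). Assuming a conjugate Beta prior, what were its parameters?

A Beta(α, β) prior with s successes and f failures in binomial data gives a Beta(α+s, β+f) posterior.
So α = 21 − 6 = 15 and β = 25 − 17 = 8.

Beta(15, 8)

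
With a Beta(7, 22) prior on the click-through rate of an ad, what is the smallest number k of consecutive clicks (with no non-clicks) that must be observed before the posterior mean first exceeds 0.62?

After k clicks and 0 non-clicks the posterior is Beta(7+k, 22), with mean (7+k)/(7+22+k).
Set (7+k)/(29+k) > 0.62 and solve: k > (0.62·29 − 7)/(1 − 0.62) = 28.895.
The smallest integer exceeding 28.895 is 29, and checking k=29: (36)/(58) = 0.6207 > 0.62.

k = 29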